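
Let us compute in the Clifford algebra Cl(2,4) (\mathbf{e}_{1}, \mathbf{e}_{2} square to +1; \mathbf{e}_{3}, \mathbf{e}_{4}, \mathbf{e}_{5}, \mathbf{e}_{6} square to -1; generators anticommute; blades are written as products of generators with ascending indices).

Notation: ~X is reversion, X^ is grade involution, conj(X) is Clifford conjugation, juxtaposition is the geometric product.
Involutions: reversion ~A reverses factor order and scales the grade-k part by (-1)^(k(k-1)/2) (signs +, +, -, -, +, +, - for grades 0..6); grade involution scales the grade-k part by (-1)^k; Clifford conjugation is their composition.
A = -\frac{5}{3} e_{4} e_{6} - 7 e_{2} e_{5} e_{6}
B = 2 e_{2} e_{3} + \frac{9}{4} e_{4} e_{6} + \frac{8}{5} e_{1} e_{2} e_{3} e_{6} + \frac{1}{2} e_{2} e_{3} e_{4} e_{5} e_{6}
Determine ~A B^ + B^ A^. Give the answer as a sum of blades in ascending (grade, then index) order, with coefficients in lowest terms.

first term: -\frac{15}{4} + \frac{7}{2} e_{3} e_{4} + \frac{56}{5} e_{1} e_{3} e_{5} - \frac{5}{6} e_{2} e_{3} e_{5} - \frac{63}{4} e_{2} e_{4} e_{5} + 14 e_{3} e_{5} e_{6} - \frac{8}{3} e_{1} e_{2} e_{3} e_{4} + \frac{10}{3} e_{2} e_{3} e_{4} e_{6}
second term: \frac{15}{4} + \frac{7}{2} e_{3} e_{4} + \frac{56}{5} e_{1} e_{3} e_{5} + \frac{5}{6} e_{2} e_{3} e_{5} + \frac{63}{4} e_{2} e_{4} e_{5} - 14 e_{3} e_{5} e_{6} - \frac{8}{3} e_{1} e_{2} e_{3} e_{4} - \frac{10}{3} e_{2} e_{3} e_{4} e_{6}
Answer: 7 e_{3} e_{4} + \frac{112}{5} e_{1} e_{3} e_{5} - \frac{16}{3} e_{1} e_{2} e_{3} e_{4}


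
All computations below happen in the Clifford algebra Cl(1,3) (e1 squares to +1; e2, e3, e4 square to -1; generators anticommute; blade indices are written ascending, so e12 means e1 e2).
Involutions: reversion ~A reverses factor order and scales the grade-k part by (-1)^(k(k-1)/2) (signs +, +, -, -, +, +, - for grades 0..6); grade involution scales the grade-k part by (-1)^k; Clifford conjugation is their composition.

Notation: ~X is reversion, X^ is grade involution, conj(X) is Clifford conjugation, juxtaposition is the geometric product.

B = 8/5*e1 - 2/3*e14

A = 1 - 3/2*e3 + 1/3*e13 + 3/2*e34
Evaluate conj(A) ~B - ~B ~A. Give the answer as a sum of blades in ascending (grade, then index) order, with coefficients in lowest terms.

first term: 8/5*e1 + 8/15*e3 - 7/5*e13 + 2/3*e14 + 2/9*e34 - 17/5*e134
second term: 8/5*e1 - 8/15*e3 - 17/5*e13 + 2/3*e14 - 2/9*e34 - 7/5*e134
Answer: 16/15*e3 + 2*e13 + 4/9*e34 - 2*e134


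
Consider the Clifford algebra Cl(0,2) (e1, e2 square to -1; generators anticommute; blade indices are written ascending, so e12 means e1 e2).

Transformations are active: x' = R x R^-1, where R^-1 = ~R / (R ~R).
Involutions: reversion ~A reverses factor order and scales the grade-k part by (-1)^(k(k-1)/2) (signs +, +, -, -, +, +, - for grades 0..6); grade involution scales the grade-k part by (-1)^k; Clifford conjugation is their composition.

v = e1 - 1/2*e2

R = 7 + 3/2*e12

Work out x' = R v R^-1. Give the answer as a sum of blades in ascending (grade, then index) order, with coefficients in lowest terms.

~R = 7 - 3/2*e12, and R ~R = 205/4, so R^-1 = ~R / (205/4).
R v = 31/4*e1 - 2*e2
Answer: 229/205*e1 - 19/410*e2


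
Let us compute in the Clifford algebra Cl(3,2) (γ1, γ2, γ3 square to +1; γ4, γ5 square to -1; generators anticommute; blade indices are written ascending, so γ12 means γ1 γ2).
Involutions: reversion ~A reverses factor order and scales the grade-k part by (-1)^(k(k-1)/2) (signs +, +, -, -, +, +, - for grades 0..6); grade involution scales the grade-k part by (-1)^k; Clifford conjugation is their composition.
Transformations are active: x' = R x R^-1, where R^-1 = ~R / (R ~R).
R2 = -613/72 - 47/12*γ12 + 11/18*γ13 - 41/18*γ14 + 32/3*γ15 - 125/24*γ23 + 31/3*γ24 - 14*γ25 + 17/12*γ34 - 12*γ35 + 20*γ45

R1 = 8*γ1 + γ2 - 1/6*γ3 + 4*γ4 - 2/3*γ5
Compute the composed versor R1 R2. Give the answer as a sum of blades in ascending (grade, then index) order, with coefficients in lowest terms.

Distribute over the terms of R1 (each basis-blade product reordered to ascending indices, repeated generators contracted through their squares):
(8*γ1) R2 = -613/9*γ1 - 94/3*γ2 + 44/9*γ3 - 164/9*γ4 + 256/3*γ5 - 125/3*γ123 + 248/3*γ124 - 112*γ125 + 34/3*γ134 - 96*γ135 + 160*γ145
(γ2) R2 = 47/12*γ1 - 613/72*γ2 - 125/24*γ3 + 31/3*γ4 - 14*γ5 - 11/18*γ123 + 41/18*γ124 - 32/3*γ125 + 17/12*γ234 - 12*γ235 + 20*γ245
(-1/6*γ3) R2 = 11/108*γ1 - 125/144*γ2 + 613/432*γ3 - 17/72*γ4 + 2*γ5 + 47/72*γ123 - 41/108*γ134 + 16/9*γ135 + 31/18*γ234 - 7/3*γ235 - 10/3*γ345
(4*γ4) R2 = -82/9*γ1 + 124/3*γ2 + 17/3*γ3 - 613/18*γ4 - 80*γ5 - 47/3*γ124 + 22/9*γ134 - 128/3*γ145 - 125/6*γ234 + 56*γ245 + 48*γ345
(-2/3*γ5) R2 = -64/9*γ1 + 28/3*γ2 + 8*γ3 - 40/3*γ4 + 613/108*γ5 + 47/18*γ125 - 11/27*γ135 + 41/27*γ145 + 125/36*γ235 - 62/9*γ245 - 17/18*γ345
Summing the partial products and collecting blades:
Answer: -4337/54*γ1 + 1433/144*γ2 + 6379/432*γ3 - 3997/72*γ4 - 107/108*γ5 - 333/8*γ123 + 1247/18*γ124 - 2161/18*γ125 + 1447/108*γ134 - 2555/27*γ135 + 3209/27*γ145 - 637/36*γ234 - 391/36*γ235 + 622/9*γ245 + 787/18*γ345


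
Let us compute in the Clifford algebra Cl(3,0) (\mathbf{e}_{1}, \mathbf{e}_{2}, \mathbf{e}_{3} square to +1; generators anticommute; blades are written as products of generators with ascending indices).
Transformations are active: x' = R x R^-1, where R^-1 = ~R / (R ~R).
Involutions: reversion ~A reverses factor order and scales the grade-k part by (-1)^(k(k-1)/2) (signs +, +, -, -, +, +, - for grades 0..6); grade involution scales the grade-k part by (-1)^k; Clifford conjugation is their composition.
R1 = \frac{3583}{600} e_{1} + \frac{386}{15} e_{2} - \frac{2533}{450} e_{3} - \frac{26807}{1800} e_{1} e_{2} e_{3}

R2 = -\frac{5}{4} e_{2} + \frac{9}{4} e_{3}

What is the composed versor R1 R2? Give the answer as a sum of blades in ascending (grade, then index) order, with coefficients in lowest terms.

Distribute over the terms of R2 (each basis-blade product reordered to ascending indices, repeated generators contracted through their squares):
R1 (-\frac{5}{4} e_{2}) = -\frac{193}{6} - \frac{3583}{480} e_{1} e_{2} - \frac{26807}{1440} e_{1} e_{3} - \frac{2533}{360} e_{2} e_{3}
R1 (\frac{9}{4} e_{3}) = -\frac{2533}{200} - \frac{26807}{800} e_{1} e_{2} + \frac{10749}{800} e_{1} e_{3} + \frac{579}{10} e_{2} e_{3}
Summing the partial products and collecting blades:
Answer: -\frac{26899}{600} - \frac{3073}{75} e_{1} e_{2} - \frac{18647}{3600} e_{1} e_{3} + \frac{18311}{360} e_{2} e_{3}


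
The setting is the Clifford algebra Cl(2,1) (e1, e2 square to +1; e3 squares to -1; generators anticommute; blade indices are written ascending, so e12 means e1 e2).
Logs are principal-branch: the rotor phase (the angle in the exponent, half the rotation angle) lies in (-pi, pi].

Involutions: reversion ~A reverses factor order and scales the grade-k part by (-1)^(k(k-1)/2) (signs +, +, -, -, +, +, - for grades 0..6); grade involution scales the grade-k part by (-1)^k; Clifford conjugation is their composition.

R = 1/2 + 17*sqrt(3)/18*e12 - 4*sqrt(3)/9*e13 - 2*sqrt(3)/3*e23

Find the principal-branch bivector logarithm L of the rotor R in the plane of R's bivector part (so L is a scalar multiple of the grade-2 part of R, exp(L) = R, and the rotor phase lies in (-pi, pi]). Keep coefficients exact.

The scalar part of R is 1/2, and that scalar determines the rotor phase on the principal branch; recovering the unit plane as bivector-part over sine of the phase gives L = phase * plane.
Concretely: cos(phase) = 1/2 gives phase = ±pi/3, and since phase/sin(phase) is even the sign is immaterial: L = (phase/sin(phase)) * <R>_2 = (2*sqrt(3)*pi/9) * <R>_2.
Answer: 17*pi/27*e12 - 8*pi/27*e13 - 4*pi/9*e23


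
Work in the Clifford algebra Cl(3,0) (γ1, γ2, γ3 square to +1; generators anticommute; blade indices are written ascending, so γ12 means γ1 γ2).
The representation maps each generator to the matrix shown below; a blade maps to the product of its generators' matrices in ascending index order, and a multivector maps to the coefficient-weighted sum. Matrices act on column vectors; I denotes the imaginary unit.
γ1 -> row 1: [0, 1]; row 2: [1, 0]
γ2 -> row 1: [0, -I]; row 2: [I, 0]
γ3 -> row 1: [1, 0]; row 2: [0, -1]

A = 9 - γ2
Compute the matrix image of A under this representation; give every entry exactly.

M = (9)*1 + (-1)*rho(γ2), summed entrywise (1 is the identity matrix):
Answer: row 1: [9, I]; row 2: [-I, 9]


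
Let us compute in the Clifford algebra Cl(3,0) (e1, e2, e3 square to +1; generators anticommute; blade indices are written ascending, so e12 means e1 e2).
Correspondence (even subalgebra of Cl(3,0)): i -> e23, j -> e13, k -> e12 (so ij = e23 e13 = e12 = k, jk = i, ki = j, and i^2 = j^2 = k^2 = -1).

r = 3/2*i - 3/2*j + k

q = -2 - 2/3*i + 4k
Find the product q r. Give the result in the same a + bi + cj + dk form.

In blades: q = -2 + 4*e12 - 2/3*e23, r = e12 - 3/2*e13 + 3/2*e23.
Distribute q over r term by term (generator squares from the signature, products reordered to ascending indices): (-2)*r = -2*e12 + 3*e13 - 3*e23; (4*e12)*r = -4 + 6*e13 + 6*e23; (-2/3*e23)*r = 1 + e12 + 2/3*e13.
Sum: -3 - e12 + 29/3*e13 + 3*e23; translating back through the correspondence:
Answer: -3 + 3i + 29/3*j - k


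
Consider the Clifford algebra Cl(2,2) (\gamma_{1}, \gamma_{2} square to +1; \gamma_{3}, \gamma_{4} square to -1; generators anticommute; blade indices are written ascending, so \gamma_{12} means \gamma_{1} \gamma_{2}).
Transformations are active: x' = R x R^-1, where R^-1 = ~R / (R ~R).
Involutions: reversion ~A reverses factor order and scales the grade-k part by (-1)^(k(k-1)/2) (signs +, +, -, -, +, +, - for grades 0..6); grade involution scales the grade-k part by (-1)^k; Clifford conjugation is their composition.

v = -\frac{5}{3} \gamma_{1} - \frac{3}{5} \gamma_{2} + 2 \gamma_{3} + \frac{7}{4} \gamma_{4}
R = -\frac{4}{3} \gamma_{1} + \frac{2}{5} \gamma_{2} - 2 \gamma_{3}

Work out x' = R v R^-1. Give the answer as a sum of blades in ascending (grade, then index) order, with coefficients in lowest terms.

~R = -\frac{4}{3} \gamma_{1} + \frac{2}{5} \gamma_{2} - 2 \gamma_{3}, and R ~R = -\frac{464}{225}, so R^-1 = ~R / (-\frac{464}{225}).
R v = \frac{1346}{225} + \frac{22}{15} \gamma_{12} - 6 \gamma_{13} - \frac{7}{3} \gamma_{14} - \frac{2}{5} \gamma_{23} + \frac{7}{10} \gamma_{24} - \frac{7}{2} \gamma_{34}
Answer: \frac{818}{87} \gamma_{1} - \frac{499}{290} \gamma_{2} + \frac{557}{58} \gamma_{3} - \frac{7}{4} \gamma_{4}


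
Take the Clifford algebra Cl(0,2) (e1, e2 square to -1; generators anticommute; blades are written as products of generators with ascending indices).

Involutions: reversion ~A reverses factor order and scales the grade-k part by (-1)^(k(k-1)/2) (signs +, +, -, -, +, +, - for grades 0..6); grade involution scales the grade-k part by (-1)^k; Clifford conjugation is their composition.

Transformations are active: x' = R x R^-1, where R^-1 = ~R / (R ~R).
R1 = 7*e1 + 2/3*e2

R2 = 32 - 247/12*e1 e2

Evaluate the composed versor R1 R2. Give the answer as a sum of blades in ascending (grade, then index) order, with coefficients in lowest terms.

Distribute over the terms of R1 (each basis-blade product reordered to ascending indices, repeated generators contracted through their squares):
(7*e1) R2 = 224*e1 + 1729/12*e2
(2/3*e2) R2 = -247/18*e1 + 64/3*e2
Summing the partial products and collecting blades:
Answer: 3785/18*e1 + 1985/12*e2


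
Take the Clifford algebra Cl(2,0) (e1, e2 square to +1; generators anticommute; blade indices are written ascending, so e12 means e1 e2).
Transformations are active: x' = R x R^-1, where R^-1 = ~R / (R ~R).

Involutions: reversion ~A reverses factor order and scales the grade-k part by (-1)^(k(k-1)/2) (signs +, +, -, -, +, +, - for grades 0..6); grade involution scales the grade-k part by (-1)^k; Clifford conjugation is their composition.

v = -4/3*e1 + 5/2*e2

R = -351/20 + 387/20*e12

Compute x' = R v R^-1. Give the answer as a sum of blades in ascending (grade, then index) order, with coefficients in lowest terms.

~R = -351/20 - 387/20*e12, and R ~R = 27297/40, so R^-1 = ~R / (27297/40).
R v = 2871/40*e1 - 723/40*e2
Answer: -23843/10110*e1 - 2646/1685*e2


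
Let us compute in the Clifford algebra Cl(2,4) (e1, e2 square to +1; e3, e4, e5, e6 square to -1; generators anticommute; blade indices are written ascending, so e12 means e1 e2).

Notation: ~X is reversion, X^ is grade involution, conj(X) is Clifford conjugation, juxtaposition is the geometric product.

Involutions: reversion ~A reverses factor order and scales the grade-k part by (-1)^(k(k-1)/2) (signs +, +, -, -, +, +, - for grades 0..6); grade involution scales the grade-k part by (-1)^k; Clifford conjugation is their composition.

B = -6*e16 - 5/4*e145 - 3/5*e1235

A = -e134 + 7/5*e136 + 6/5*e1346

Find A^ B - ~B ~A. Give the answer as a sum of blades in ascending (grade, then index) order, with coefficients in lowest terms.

first term: -42/5*e3 - 36/5*e34 + 5/4*e35 - 3/5*e245 - 21/25*e256 - 6*e346 - 3/2*e356 - 18/25*e2456 + 7/4*e3456
second term: 42/5*e3 + 36/5*e34 + 5/4*e35 - 3/5*e245 - 21/25*e256 - 6*e346 + 3/2*e356 - 18/25*e2456 - 7/4*e3456
Answer: -84/5*e3 - 72/5*e34 - 3*e356 + 7/2*e3456


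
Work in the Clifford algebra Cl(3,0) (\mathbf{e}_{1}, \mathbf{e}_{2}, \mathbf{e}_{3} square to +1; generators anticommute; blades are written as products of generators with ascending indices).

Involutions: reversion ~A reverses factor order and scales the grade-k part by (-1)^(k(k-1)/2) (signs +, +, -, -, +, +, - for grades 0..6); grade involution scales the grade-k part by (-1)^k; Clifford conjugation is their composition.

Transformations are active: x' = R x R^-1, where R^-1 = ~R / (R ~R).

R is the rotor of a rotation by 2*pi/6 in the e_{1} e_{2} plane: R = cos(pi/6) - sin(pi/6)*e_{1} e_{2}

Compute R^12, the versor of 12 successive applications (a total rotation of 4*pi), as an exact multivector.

Because a rotor carries half the rotation angle, composing 12 copies of this e_{1} e_{2}-plane rotor multiplies the phase: 12*(pi/6) = 2 \pi, hence R^12 = cos(2 \pi) - sin(2 \pi)*e_{1} e_{2}.
cos(2 \pi) = 1 and sin(2 \pi) = 0, so R^12 = 1. The total rotation 4*pi is 2 full turns, so every vector returns to itself, yet the rotor is +1, back on the identity sheet (an even number of 2*pi turns).
Answer: 1


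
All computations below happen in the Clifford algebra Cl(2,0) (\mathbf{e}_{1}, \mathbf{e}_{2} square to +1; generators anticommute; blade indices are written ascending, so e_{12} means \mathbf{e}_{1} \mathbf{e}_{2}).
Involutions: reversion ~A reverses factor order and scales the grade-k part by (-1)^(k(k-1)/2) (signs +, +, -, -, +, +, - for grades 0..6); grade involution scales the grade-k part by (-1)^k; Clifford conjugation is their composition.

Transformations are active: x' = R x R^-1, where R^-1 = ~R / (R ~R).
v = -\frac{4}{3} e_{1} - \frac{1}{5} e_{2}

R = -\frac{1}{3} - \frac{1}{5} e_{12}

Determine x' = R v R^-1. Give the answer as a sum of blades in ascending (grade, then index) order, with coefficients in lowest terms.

~R = -\frac{1}{3} + \frac{1}{5} e_{12}, and R ~R = \frac{34}{225}, so R^-1 = ~R / (\frac{34}{225}).
R v = \frac{109}{225} e_{1} - \frac{1}{5} e_{2}
Answer: -\frac{41}{51} e_{1} + \frac{92}{85} e_{2}


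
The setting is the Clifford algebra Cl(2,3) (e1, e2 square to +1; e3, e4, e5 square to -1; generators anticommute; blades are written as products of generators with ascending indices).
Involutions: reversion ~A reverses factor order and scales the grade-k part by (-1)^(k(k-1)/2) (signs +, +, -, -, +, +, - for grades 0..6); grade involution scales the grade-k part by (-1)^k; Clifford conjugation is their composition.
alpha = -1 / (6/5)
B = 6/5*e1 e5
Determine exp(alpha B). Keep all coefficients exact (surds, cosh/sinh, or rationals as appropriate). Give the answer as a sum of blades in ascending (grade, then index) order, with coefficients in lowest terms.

B^2 = (6/5)^2*(e1 e5)^2 = 36/25*(+1) = 36/25 (a basis 2-blade squares to minus the product of its generators' squares).
B^2 = 36/25 — since the square is positive, the closed form is hyperbolic: l = 6/5, alpha*l = -1, so exp(alpha B) = cosh(-1) + (sinh(-1)/(6/5))*B = cosh(1) + (-5*sinh(1)/6)*B.
Answer: cosh(1) - sinh(1)*e1 e5


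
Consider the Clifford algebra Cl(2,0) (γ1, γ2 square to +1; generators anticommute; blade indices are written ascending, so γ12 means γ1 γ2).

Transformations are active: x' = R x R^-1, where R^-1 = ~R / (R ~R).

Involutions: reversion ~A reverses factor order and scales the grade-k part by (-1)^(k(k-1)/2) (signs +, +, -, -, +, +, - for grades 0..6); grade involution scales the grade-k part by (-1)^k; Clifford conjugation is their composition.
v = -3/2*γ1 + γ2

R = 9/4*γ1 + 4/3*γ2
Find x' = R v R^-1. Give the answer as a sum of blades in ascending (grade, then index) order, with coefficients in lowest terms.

~R = 9/4*γ1 + 4/3*γ2, and R ~R = 985/144, so R^-1 = ~R / (985/144).
R v = -49/24 + 17/4*γ12
Answer: 309/1970*γ1 - 1769/985*γ2


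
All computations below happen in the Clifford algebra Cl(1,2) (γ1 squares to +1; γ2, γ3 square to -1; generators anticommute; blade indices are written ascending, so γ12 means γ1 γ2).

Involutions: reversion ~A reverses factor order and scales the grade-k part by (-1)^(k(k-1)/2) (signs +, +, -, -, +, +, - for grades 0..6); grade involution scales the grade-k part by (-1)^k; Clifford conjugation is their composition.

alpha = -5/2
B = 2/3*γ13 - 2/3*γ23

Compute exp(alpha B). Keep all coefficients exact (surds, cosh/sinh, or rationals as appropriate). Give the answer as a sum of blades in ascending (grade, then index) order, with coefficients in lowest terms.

B^2 term by term: the squares give (2/3)^2*(γ13)^2 + (-2/3)^2*(γ23)^2 = 4/9*(+1) + 4/9*(-1) = 0 (each basis 2-blade squares to minus the product of its generators' squares); cross terms between blades sharing an index anticommute and cancel. So B^2 = 0.
B^2 = 0, hence only two terms survive: exp(alpha B) = 1 + alpha B (parabolic case).
Answer: 1 - 5/3*γ13 + 5/3*γ23


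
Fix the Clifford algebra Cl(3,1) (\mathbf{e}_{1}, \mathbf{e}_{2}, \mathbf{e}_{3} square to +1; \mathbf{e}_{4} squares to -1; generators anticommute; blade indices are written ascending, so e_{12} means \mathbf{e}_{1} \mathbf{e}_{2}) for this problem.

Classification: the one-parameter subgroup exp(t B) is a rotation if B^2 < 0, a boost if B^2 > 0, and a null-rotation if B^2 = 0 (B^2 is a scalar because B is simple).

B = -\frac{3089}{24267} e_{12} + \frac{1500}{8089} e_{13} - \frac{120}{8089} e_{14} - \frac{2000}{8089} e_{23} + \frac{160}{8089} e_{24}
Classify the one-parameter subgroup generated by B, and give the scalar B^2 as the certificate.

B^2 term by term: the squares give (-\frac{3089}{24267})^2*(e_{12})^2 + (\frac{1500}{8089})^2*(e_{13})^2 + (-\frac{120}{8089})^2*(e_{14})^2 + (-\frac{2000}{8089})^2*(e_{23})^2 + (\frac{160}{8089})^2*(e_{24})^2 = \frac{9541921}{588887289}*(-1) + \frac{2250000}{65431921}*(-1) + \frac{14400}{65431921}*(+1) + \frac{4000000}{65431921}*(-1) + \frac{25600}{65431921}*(+1) = -\frac{1}{9} (each basis 2-blade squares to minus the product of its generators' squares); cross terms between blades sharing an index anticommute and cancel; the commuting (index-disjoint) pairs give grade-4 terms 2*c*c'*(blade product), which cancel blade by blade — e_{1234}: -\frac{480000}{65431921} + \frac{480000}{65431921} = 0 — confirming B is simple. So B^2 = -\frac{1}{9}.
Answer: rotation, certificate B^2 = -\frac{1}{9}. The class reads off the invariant scalar -\frac{1}{9} directly.


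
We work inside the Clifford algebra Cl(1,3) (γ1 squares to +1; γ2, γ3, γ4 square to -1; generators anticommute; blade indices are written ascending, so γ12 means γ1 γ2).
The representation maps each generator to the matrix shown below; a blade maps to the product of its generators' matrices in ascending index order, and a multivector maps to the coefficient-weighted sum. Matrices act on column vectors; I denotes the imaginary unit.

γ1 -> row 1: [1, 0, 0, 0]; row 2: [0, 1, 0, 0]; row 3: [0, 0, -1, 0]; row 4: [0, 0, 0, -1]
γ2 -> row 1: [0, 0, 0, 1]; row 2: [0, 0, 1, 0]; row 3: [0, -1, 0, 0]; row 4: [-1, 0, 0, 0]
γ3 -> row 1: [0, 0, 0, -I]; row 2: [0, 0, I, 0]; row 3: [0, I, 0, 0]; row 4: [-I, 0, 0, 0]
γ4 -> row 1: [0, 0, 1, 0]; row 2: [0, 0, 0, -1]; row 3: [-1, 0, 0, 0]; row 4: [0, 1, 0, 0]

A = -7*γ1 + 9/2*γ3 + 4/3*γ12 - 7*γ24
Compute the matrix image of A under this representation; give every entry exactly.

Bivector images (products of the table entries): rho(γ12) = rho(γ1)rho(γ2) = row 1: [0, 0, 0, 1]; row 2: [0, 0, 1, 0]; row 3: [0, 1, 0, 0]; row 4: [1, 0, 0, 0]; rho(γ24) = rho(γ2)rho(γ4) = row 1: [0, 1, 0, 0]; row 2: [-1, 0, 0, 0]; row 3: [0, 0, 0, 1]; row 4: [0, 0, -1, 0].
M = (-7)*rho(γ1) + (9/2)*rho(γ3) + (4/3)*rho(γ12) + (-7)*rho(γ24), summed entrywise:
Answer: row 1: [-7, -7, 0, 4/3 - 9*I/2]; row 2: [7, -7, 4/3 + 9*I/2, 0]; row 3: [0, 4/3 + 9*I/2, 7, -7]; row 4: [4/3 - 9*I/2, 0, 7, 7]


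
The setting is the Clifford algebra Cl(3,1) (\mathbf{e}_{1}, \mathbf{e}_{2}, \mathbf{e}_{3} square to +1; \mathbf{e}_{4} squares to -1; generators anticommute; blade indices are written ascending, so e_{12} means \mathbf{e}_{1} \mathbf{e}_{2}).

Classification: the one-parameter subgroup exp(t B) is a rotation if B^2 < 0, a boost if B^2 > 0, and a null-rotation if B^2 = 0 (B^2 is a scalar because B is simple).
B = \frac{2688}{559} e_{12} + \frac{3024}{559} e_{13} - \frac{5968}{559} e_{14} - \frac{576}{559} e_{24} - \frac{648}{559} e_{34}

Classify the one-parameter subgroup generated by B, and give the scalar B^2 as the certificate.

B^2 term by term: the squares give (\frac{2688}{559})^2*(e_{12})^2 + (\frac{3024}{559})^2*(e_{13})^2 + (-\frac{5968}{559})^2*(e_{14})^2 + (-\frac{576}{559})^2*(e_{24})^2 + (-\frac{648}{559})^2*(e_{34})^2 = \frac{7225344}{312481}*(-1) + \frac{9144576}{312481}*(-1) + \frac{35617024}{312481}*(+1) + \frac{331776}{312481}*(+1) + \frac{419904}{312481}*(+1) = 64 (each basis 2-blade squares to minus the product of its generators' squares); cross terms between blades sharing an index anticommute and cancel; the commuting (index-disjoint) pairs give grade-4 terms 2*c*c'*(blade product), which cancel blade by blade — e_{1234}: -\frac{3483648}{312481} + \frac{3483648}{312481} = 0 — confirming B is simple. So B^2 = 64.
Answer: boost, certificate B^2 = 64. Check the certificate: B^2 = 64, and that sign is decisive whatever form B takes.


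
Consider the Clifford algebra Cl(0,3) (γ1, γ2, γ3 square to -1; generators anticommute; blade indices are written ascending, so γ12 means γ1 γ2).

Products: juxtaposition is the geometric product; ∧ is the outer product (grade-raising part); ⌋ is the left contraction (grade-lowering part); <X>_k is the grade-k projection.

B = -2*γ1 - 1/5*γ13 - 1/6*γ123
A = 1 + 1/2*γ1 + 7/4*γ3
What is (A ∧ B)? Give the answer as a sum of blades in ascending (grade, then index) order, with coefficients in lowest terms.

step 1: -2*γ1 + 33/10*γ13 - 1/6*γ123
Answer: -2*γ1 + 33/10*γ13 - 1/6*γ123


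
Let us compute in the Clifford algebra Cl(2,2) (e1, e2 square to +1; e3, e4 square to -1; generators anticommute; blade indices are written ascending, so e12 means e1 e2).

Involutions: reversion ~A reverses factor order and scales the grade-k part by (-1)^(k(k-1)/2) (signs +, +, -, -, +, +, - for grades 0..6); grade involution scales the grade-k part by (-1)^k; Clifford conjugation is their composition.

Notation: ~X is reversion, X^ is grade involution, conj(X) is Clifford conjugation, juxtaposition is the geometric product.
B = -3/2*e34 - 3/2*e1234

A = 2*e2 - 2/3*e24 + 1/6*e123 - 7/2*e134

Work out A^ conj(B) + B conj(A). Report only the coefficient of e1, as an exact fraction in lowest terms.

first term: -21/4*e1 + 21/4*e2 + 1/4*e4 - e13 - e23 + 1/4*e124 - 3*e134 - 3*e234
second term: -21/4*e1 + 21/4*e2 + 1/4*e4 + e13 + e23 - 1/4*e124 + 3*e134 + 3*e234
Answer: -21/2


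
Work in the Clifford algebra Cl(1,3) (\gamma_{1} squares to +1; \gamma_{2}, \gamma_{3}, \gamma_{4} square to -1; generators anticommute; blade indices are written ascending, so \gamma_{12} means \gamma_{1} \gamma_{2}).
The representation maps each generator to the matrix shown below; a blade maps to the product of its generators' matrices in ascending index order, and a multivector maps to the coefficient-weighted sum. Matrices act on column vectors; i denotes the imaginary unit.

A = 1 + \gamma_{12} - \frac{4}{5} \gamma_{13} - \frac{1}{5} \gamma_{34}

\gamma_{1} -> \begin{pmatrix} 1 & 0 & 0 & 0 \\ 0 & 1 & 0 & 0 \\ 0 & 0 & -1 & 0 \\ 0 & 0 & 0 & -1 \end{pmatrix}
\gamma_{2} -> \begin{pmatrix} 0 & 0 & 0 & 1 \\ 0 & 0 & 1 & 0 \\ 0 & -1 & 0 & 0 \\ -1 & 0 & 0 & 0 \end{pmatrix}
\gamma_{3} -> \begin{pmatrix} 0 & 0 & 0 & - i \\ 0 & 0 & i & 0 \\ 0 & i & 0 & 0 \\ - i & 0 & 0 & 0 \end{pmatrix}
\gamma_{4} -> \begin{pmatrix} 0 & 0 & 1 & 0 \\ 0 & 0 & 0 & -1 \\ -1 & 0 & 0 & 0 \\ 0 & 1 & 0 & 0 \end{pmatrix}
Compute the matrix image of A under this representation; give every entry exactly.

Bivector images (products of the table entries): rho(\gamma_{12}) = rho(\gamma_{1})rho(\gamma_{2}) = \begin{pmatrix} 0 & 0 & 0 & 1 \\ 0 & 0 & 1 & 0 \\ 0 & 1 & 0 & 0 \\ 1 & 0 & 0 & 0 \end{pmatrix}; rho(\gamma_{13}) = rho(\gamma_{1})rho(\gamma_{3}) = \begin{pmatrix} 0 & 0 & 0 & - i \\ 0 & 0 & i & 0 \\ 0 & - i & 0 & 0 \\ i & 0 & 0 & 0 \end{pmatrix}; rho(\gamma_{34}) = rho(\gamma_{3})rho(\gamma_{4}) = \begin{pmatrix} 0 & - i & 0 & 0 \\ - i & 0 & 0 & 0 \\ 0 & 0 & 0 & - i \\ 0 & 0 & - i & 0 \end{pmatrix}.
M = (1)*1 + (1)*rho(\gamma_{12}) + (-\frac{4}{5})*rho(\gamma_{13}) + (-\frac{1}{5})*rho(\gamma_{34}), summed entrywise (1 is the identity matrix):
Answer: \begin{pmatrix} 1 & \frac{i}{5} & 0 & 1 + \frac{4 i}{5} \\ \frac{i}{5} & 1 & 1 - \frac{4 i}{5} & 0 \\ 0 & 1 + \frac{4 i}{5} & 1 & \frac{i}{5} \\ 1 - \frac{4 i}{5} & 0 & \frac{i}{5} & 1 \end{pmatrix}


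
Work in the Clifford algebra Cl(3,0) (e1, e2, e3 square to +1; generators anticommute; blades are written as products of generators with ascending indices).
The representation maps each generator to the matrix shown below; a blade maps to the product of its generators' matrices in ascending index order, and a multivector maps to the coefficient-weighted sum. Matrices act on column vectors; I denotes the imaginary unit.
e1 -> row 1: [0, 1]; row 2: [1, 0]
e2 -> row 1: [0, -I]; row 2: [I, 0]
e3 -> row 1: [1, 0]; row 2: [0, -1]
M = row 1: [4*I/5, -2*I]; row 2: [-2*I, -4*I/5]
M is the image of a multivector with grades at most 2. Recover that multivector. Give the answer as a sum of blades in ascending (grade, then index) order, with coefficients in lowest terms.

Method: 1, rho(e1), rho(e2), rho(e3) form a trace-orthogonal basis of the 2x2 complex matrices (tr(X Y) = 2 if X = Y, else 0), so M = m0*1 + m1*rho(e1) + m2*rho(e2) + m3*rho(e3) with m0 = tr(M)/2 = 0, m1 = tr(M rho(e1))/2 = -2*I, m2 = tr(M rho(e2))/2 = 0, m3 = tr(M rho(e3))/2 = 4*I/5.
Multiplying table entries, the bivector images are rho(e1 e2) = I*rho(e3), rho(e1 e3) = -I*rho(e2), rho(e2 e3) = I*rho(e1); with real blade coefficients the real parts of m0..m3 are the coefficients of 1, e1, e2, e3 and the imaginary parts give the bivectors (e2 e3: Im m1, e1 e3: -Im m2, e1 e2: Im m3).
Answer: 4/5*e1 e2 - 2*e2 e3


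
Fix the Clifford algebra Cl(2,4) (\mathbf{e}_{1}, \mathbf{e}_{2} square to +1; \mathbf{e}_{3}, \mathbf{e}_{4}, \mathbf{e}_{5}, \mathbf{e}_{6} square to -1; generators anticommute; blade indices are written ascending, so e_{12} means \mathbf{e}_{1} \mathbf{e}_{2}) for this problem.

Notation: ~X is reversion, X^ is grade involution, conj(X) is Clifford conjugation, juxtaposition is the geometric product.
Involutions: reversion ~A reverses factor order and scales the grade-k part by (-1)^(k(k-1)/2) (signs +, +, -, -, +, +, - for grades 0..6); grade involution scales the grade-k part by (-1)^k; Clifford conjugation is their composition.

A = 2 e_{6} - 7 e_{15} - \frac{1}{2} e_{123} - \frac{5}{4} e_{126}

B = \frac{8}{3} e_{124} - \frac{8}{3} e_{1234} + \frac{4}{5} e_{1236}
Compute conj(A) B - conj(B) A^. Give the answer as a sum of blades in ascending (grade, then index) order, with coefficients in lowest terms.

first term: e_{3} + \frac{4}{3} e_{4} - \frac{2}{5} e_{6} + \frac{4}{3} e_{34} - \frac{10}{3} e_{46} - \frac{8}{5} e_{123} - \frac{56}{3} e_{245} - \frac{10}{3} e_{346} + \frac{16}{3} e_{1246} - \frac{56}{3} e_{2345} - \frac{28}{5} e_{2356} + \frac{16}{3} e_{12346}
second term: e_{3} + \frac{4}{3} e_{4} - \frac{2}{5} e_{6} + \frac{4}{3} e_{34} - \frac{10}{3} e_{46} + \frac{8}{5} e_{123} - \frac{56}{3} e_{245} + \frac{10}{3} e_{346} - \frac{16}{3} e_{1246} - \frac{56}{3} e_{2345} - \frac{28}{5} e_{2356} + \frac{16}{3} e_{12346}
Answer: -\frac{16}{5} e_{123} - \frac{20}{3} e_{346} + \frac{32}{3} e_{1246}


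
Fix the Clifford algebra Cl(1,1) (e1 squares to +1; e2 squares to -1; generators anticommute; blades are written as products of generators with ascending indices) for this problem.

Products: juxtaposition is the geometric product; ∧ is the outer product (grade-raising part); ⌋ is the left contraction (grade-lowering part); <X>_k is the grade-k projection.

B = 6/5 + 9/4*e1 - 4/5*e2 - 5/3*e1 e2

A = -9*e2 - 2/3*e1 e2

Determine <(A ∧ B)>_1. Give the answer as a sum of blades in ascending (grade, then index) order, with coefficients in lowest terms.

step 1: -54/5*e2 + 389/20*e1 e2
step 2: -54/5*e2
Answer: -54/5*e2


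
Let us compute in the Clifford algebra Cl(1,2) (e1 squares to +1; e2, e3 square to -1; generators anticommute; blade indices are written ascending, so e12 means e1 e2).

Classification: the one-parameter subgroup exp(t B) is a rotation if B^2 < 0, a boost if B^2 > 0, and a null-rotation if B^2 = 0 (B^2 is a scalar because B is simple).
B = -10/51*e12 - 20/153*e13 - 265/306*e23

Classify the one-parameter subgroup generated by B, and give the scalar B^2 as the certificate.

B^2 term by term: the squares give (-10/51)^2*(e12)^2 + (-20/153)^2*(e13)^2 + (-265/306)^2*(e23)^2 = 100/2601*(+1) + 400/23409*(+1) + 70225/93636*(-1) = -25/36 (each basis 2-blade squares to minus the product of its generators' squares); cross terms between blades sharing an index anticommute and cancel. So B^2 = -25/36.
Answer: rotation, certificate B^2 = -25/36. Check the certificate: B^2 = -25/36, and that sign is decisive whatever form B takes.


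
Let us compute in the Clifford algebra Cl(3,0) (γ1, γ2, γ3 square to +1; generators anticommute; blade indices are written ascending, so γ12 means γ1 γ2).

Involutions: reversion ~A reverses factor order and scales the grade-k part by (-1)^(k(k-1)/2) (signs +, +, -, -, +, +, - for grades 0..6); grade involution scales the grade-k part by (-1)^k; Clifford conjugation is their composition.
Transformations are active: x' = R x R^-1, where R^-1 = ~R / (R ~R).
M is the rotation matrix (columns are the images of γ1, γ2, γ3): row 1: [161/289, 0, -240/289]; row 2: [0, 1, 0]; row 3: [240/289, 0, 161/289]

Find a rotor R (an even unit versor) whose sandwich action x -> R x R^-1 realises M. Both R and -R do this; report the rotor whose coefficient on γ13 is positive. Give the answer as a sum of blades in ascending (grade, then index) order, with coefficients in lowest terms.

Method: write R = a + b12*γ12 + b13*γ13 + b23*γ23 with a^2 + b12^2 + b13^2 + b23^2 = 1 (so R^-1 = ~R). Expanding the columns R e_j ~R gives tr M = 4a^2 - 1 and, from the antisymmetric part, M21 - M12 = -4a*b12, M13 - M31 = 4a*b13, M32 - M23 = -4a*b23.
Here tr M = 611/289, so a^2 = (1 + tr M)/4 = 225/289 and a = ±15/17. Taking a = 15/17: M21 - M12 = 0, M13 - M31 = -480/289, M32 - M23 = 0, giving b12 = 0, b13 = -8/17, b23 = 0, i.e. R = 15/17 - 8/17*γ13.
Its γ13 coefficient is negative, so report the other preimage -R.
Answer: -15/17 + 8/17*γ13. Uniqueness: Spin(3) -> SO(3) maps R and -R to the same rotation of trace 611/289; fixing the sign of the γ13 coefficient removes the ambiguity.


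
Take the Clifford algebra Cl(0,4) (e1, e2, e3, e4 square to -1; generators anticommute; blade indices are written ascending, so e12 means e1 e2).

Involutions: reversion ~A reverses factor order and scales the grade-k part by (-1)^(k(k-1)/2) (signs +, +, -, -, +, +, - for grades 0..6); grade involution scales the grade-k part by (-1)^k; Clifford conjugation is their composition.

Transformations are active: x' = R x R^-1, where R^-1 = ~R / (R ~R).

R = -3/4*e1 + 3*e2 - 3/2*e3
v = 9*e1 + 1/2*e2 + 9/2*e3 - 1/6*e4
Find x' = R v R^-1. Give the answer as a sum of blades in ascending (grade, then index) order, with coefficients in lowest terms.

~R = -3/4*e1 + 3*e2 - 3/2*e3, and R ~R = -189/16, so R^-1 = ~R / (-189/16).
R v = 12 - 219/8*e12 + 81/8*e13 + 1/8*e14 + 57/4*e23 - 1/2*e24 + 1/4*e34
Answer: -157/21*e1 - 277/42*e2 - 61/42*e3 + 1/6*e4


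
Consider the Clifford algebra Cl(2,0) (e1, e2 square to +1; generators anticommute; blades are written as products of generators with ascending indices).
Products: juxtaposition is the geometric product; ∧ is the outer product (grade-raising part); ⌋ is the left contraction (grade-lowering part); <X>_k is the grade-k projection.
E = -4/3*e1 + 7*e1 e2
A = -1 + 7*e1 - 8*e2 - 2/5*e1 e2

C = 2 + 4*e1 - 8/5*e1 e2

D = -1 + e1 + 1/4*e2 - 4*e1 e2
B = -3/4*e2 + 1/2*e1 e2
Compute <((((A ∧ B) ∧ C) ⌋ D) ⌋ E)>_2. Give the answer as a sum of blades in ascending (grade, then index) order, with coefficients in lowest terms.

step 1: 3/4*e2 - 23/4*e1 e2
step 2: 3/2*e2 - 29/2*e1 e2
step 3: -461/8 + 6*e1
step 4: -8 + 461/6*e1 + 42*e2 - 3227/8*e1 e2
step 5: -3227/8*e1 e2
Answer: -3227/8*e1 e2


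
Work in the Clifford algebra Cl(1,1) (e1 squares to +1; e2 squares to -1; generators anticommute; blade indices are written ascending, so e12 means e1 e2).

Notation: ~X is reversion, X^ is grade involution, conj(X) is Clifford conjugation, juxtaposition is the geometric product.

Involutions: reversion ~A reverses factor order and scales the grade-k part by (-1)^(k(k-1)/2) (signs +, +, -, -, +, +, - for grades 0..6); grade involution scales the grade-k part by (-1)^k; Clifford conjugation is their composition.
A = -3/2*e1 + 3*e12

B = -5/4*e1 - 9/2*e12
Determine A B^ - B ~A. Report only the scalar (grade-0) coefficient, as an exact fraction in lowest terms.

first term: -123/8 + 3*e2
second term: 123/8 - 3*e2
Answer: -123/4


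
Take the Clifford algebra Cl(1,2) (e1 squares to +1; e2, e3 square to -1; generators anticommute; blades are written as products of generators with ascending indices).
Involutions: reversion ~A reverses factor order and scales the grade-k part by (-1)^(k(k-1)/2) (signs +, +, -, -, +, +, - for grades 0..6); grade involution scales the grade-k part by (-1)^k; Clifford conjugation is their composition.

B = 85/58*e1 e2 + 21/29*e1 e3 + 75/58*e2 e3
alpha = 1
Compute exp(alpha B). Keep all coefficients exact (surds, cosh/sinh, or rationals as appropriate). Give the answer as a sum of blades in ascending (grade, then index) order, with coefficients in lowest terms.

B^2 term by term: the squares give (85/58)^2*(e1 e2)^2 + (21/29)^2*(e1 e3)^2 + (75/58)^2*(e2 e3)^2 = 7225/3364*(+1) + 441/841*(+1) + 5625/3364*(-1) = 1 (each basis 2-blade squares to minus the product of its generators' squares); cross terms between blades sharing an index anticommute and cancel. So B^2 = 1.
B^2 = 1 — B^2 > 0, so the exponential closes hyperbolically: l = 1, alpha*l = 1, so exp(alpha B) = cosh(1) + (sinh(1)/1)*B = cosh(1) + (sinh(1))*B.
Answer: cosh(1) + 85*sinh(1)/58*e1 e2 + 21*sinh(1)/29*e1 e3 + 75*sinh(1)/58*e2 e3


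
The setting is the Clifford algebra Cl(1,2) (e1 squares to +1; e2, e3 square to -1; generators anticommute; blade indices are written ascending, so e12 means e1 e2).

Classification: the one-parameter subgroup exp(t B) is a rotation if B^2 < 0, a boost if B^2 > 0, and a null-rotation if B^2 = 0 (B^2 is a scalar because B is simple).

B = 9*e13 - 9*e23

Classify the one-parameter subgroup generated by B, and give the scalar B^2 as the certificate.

B^2 term by term: the squares give (9)^2*(e13)^2 + (-9)^2*(e23)^2 = 81*(+1) + 81*(-1) = 0 (each basis 2-blade squares to minus the product of its generators' squares); cross terms between blades sharing an index anticommute and cancel. So B^2 = 0.
Answer: null-rotation, certificate B^2 = 0. Why this suffices: the scalar 0 survives any versor conjugation, so its sign alone determines the class however B is presented.


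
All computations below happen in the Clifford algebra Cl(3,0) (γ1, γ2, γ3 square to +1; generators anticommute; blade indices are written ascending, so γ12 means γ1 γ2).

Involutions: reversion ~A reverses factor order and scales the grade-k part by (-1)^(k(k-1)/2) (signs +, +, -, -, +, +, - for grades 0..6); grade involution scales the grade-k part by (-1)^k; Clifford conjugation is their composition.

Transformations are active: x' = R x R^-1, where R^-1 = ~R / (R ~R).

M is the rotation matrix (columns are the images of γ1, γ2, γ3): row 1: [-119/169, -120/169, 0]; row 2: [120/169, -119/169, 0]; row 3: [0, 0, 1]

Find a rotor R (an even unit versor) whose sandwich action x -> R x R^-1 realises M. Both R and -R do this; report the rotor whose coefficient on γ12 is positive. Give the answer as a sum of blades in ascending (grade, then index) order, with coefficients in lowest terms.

Method: write R = a + b12*γ12 + b13*γ13 + b23*γ23 with a^2 + b12^2 + b13^2 + b23^2 = 1 (so R^-1 = ~R). Expanding the columns R e_j ~R gives tr M = 4a^2 - 1 and, from the antisymmetric part, M21 - M12 = -4a*b12, M13 - M31 = 4a*b13, M32 - M23 = -4a*b23.
Here tr M = -69/169, so a^2 = (1 + tr M)/4 = 25/169 and a = ±5/13. Taking a = 5/13: M21 - M12 = 240/169, M13 - M31 = 0, M32 - M23 = 0, giving b12 = -12/13, b13 = 0, b23 = 0, i.e. R = 5/13 - 12/13*γ12.
Its γ12 coefficient is negative, so report the other preimage -R.
Answer: -5/13 + 12/13*γ12. Recall the cover is two-to-one: with M of trace -69/169, both preimages act alike, and the stated γ12 sign chooses the sheet.


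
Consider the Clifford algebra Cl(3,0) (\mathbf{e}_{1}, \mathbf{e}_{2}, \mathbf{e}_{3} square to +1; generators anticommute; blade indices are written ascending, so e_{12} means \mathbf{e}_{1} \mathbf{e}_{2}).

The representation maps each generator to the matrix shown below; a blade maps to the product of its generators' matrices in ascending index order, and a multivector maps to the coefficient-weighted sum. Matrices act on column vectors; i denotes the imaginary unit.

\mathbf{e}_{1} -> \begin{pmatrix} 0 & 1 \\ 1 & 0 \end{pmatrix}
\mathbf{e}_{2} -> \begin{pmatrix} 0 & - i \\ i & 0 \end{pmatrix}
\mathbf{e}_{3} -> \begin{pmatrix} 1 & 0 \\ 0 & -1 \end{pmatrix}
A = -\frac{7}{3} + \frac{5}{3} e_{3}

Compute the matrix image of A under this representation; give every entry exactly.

M = (-\frac{7}{3})*1 + (\frac{5}{3})*rho(e_{3}), summed entrywise (1 is the identity matrix):
Answer: \begin{pmatrix} - \frac{2}{3} & 0 \\ 0 & -4 \end{pmatrix}


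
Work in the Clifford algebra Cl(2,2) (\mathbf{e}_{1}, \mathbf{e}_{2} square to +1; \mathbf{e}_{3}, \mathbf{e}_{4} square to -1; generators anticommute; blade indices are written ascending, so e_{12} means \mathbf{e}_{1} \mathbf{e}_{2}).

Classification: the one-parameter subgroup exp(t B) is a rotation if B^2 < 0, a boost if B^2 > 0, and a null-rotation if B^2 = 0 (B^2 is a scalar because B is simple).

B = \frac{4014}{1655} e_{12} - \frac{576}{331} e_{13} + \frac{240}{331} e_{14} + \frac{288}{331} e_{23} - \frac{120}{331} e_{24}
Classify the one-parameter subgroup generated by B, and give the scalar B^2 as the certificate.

B^2 term by term: the squares give (\frac{4014}{1655})^2*(e_{12})^2 + (-\frac{576}{331})^2*(e_{13})^2 + (\frac{240}{331})^2*(e_{14})^2 + (\frac{288}{331})^2*(e_{23})^2 + (-\frac{120}{331})^2*(e_{24})^2 = \frac{16112196}{2739025}*(-1) + \frac{331776}{109561}*(+1) + \frac{57600}{109561}*(+1) + \frac{82944}{109561}*(+1) + \frac{14400}{109561}*(+1) = -\frac{36}{25} (each basis 2-blade squares to minus the product of its generators' squares); cross terms between blades sharing an index anticommute and cancel; the commuting (index-disjoint) pairs give grade-4 terms 2*c*c'*(blade product), which cancel blade by blade — e_{1234}: -\frac{138240}{109561} + \frac{138240}{109561} = 0 — confirming B is simple. So B^2 = -\frac{36}{25}.
Answer: rotation, certificate B^2 = -\frac{36}{25}. Note: conjugating B changes its blade decomposition but never the scalar B^2 = -\frac{36}{25}, whose sign settles the classification.
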